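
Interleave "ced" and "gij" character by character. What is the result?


Interleaving "ced" and "gij":
  Position 0: 'c' from first, 'g' from second => "cg"
  Position 1: 'e' from first, 'i' from second => "ei"
  Position 2: 'd' from first, 'j' from second => "dj"
Result: cgeidj

cgeidj


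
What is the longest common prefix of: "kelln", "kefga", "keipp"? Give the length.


Words: kelln, kefga, keipp
  Position 0: all 'k' => match
  Position 1: all 'e' => match
  Position 2: ('l', 'f', 'i') => mismatch, stop
LCP = "ke" (length 2)

2


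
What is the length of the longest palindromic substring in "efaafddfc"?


Input: "efaafddfc"
Checking substrings for palindromes:
  [1:5] "faaf" (len 4) => palindrome
  [4:8] "fddf" (len 4) => palindrome
  [2:4] "aa" (len 2) => palindrome
  [5:7] "dd" (len 2) => palindrome
Longest palindromic substring: "faaf" with length 4

4


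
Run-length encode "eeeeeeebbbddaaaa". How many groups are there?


Input: eeeeeeebbbddaaaa
Scanning for consecutive runs:
  Group 1: 'e' x 7 (positions 0-6)
  Group 2: 'b' x 3 (positions 7-9)
  Group 3: 'd' x 2 (positions 10-11)
  Group 4: 'a' x 4 (positions 12-15)
Total groups: 4

4


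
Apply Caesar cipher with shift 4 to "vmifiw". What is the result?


Caesar cipher: shift "vmifiw" by 4
  'v' (pos 21) + 4 = pos 25 = 'z'
  'm' (pos 12) + 4 = pos 16 = 'q'
  'i' (pos 8) + 4 = pos 12 = 'm'
  'f' (pos 5) + 4 = pos 9 = 'j'
  'i' (pos 8) + 4 = pos 12 = 'm'
  'w' (pos 22) + 4 = pos 0 = 'a'
Result: zqmjma

zqmjma


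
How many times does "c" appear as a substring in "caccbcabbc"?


Searching for "c" in "caccbcabbc"
Scanning each position:
  Position 0: "c" => MATCH
  Position 1: "a" => no
  Position 2: "c" => MATCH
  Position 3: "c" => MATCH
  Position 4: "b" => no
  Position 5: "c" => MATCH
  Position 6: "a" => no
  Position 7: "b" => no
  Position 8: "b" => no
  Position 9: "c" => MATCH
Total occurrences: 5

5


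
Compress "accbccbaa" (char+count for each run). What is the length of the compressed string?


Input: accbccbaa
Runs:
  'a' x 1 => "a1"
  'c' x 2 => "c2"
  'b' x 1 => "b1"
  'c' x 2 => "c2"
  'b' x 1 => "b1"
  'a' x 2 => "a2"
Compressed: "a1c2b1c2b1a2"
Compressed length: 12

12


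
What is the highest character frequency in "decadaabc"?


Input: decadaabc
Character counts:
  'a': 3
  'b': 1
  'c': 2
  'd': 2
  'e': 1
Maximum frequency: 3

3


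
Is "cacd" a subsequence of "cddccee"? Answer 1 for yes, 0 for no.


Check if "cacd" is a subsequence of "cddccee"
Greedy scan:
  Position 0 ('c'): matches sub[0] = 'c'
  Position 1 ('d'): no match needed
  Position 2 ('d'): no match needed
  Position 3 ('c'): no match needed
  Position 4 ('c'): no match needed
  Position 5 ('e'): no match needed
  Position 6 ('e'): no match needed
Only matched 1/4 characters => not a subsequence

0


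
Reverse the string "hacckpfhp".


Input: hacckpfhp
Reading characters right to left:
  Position 8: 'p'
  Position 7: 'h'
  Position 6: 'f'
  Position 5: 'p'
  Position 4: 'k'
  Position 3: 'c'
  Position 2: 'c'
  Position 1: 'a'
  Position 0: 'h'
Reversed: phfpkccah

phfpkccah


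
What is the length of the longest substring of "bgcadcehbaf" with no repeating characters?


Input: "bgcadcehbaf"
Sliding window (track last position of each char):
  Position 0 ('b'): window [0,0] length 1 -- new best
  Position 1 ('g'): window [0,1] length 2 -- new best
  Position 2 ('c'): window [0,2] length 3 -- new best
  Position 3 ('a'): window [0,3] length 4 -- new best
  Position 4 ('d'): window [0,4] length 5 -- new best
  Position 5 ('c'): repeat (last at 2), move window start to 3
  Position 5 ('c'): window [3,5] length 3
  Position 6 ('e'): window [3,6] length 4
  Position 7 ('h'): window [3,7] length 5
  Position 8 ('b'): window [3,8] length 6 -- new best
  Position 9 ('a'): repeat (last at 3), move window start to 4
  Position 9 ('a'): window [4,9] length 6
  Position 10 ('f'): window [4,10] length 7 -- new best
Longest substring with no repeats: "dcehbaf" with length 7

7


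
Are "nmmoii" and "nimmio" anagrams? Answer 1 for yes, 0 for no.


Strings: "nmmoii", "nimmio"
Sorted first:  iimmno
Sorted second: iimmno
Sorted forms match => anagrams

1


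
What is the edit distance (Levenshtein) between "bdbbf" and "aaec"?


Computing edit distance: "bdbbf" -> "aaec"
DP table:
           a    a    e    c
      0    1    2    3    4
  b   1    1    2    3    4
  d   2    2    2    3    4
  b   3    3    3    3    4
  b   4    4    4    4    4
  f   5    5    5    5    5
Edit distance = dp[5][4] = 5

5


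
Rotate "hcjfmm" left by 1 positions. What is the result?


Input: "hcjfmm", rotate left by 1
First 1 characters: "h"
Remaining characters: "cjfmm"
Concatenate remaining + first: "cjfmm" + "h" = "cjfmmh"

cjfmmh


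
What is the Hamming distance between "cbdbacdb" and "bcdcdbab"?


Comparing "cbdbacdb" and "bcdcdbab" position by position:
  Position 0: 'c' vs 'b' => differ
  Position 1: 'b' vs 'c' => differ
  Position 2: 'd' vs 'd' => same
  Position 3: 'b' vs 'c' => differ
  Position 4: 'a' vs 'd' => differ
  Position 5: 'c' vs 'b' => differ
  Position 6: 'd' vs 'a' => differ
  Position 7: 'b' vs 'b' => same
Total differences (Hamming distance): 6

6


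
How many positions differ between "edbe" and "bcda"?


Comparing "edbe" and "bcda" position by position:
  Position 0: 'e' vs 'b' => DIFFER
  Position 1: 'd' vs 'c' => DIFFER
  Position 2: 'b' vs 'd' => DIFFER
  Position 3: 'e' vs 'a' => DIFFER
Positions that differ: 4

4


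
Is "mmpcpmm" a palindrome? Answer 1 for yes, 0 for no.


Input: mmpcpmm
Reversed: mmpcpmm
  Compare pos 0 ('m') with pos 6 ('m'): match
  Compare pos 1 ('m') with pos 5 ('m'): match
  Compare pos 2 ('p') with pos 4 ('p'): match
Result: palindrome

1


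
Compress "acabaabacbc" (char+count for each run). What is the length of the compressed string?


Input: acabaabacbc
Runs:
  'a' x 1 => "a1"
  'c' x 1 => "c1"
  'a' x 1 => "a1"
  'b' x 1 => "b1"
  'a' x 2 => "a2"
  'b' x 1 => "b1"
  'a' x 1 => "a1"
  'c' x 1 => "c1"
  'b' x 1 => "b1"
  'c' x 1 => "c1"
Compressed: "a1c1a1b1a2b1a1c1b1c1"
Compressed length: 20

20


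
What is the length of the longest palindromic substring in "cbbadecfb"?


Input: "cbbadecfb"
Checking substrings for palindromes:
  [1:3] "bb" (len 2) => palindrome
Longest palindromic substring: "bb" with length 2

2


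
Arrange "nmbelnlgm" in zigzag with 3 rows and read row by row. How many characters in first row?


Zigzag "nmbelnlgm" into 3 rows:
Placing characters:
  'n' => row 0
  'm' => row 1
  'b' => row 2
  'e' => row 1
  'l' => row 0
  'n' => row 1
  'l' => row 2
  'g' => row 1
  'm' => row 0
Rows:
  Row 0: "nlm"
  Row 1: "meng"
  Row 2: "bl"
First row length: 3

3


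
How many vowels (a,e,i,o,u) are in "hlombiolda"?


Input: hlombiolda
Checking each character:
  'h' at position 0: consonant
  'l' at position 1: consonant
  'o' at position 2: vowel (running total: 1)
  'm' at position 3: consonant
  'b' at position 4: consonant
  'i' at position 5: vowel (running total: 2)
  'o' at position 6: vowel (running total: 3)
  'l' at position 7: consonant
  'd' at position 8: consonant
  'a' at position 9: vowel (running total: 4)
Total vowels: 4

4


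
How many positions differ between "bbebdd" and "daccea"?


Comparing "bbebdd" and "daccea" position by position:
  Position 0: 'b' vs 'd' => DIFFER
  Position 1: 'b' vs 'a' => DIFFER
  Position 2: 'e' vs 'c' => DIFFER
  Position 3: 'b' vs 'c' => DIFFER
  Position 4: 'd' vs 'e' => DIFFER
  Position 5: 'd' vs 'a' => DIFFER
Positions that differ: 6

6


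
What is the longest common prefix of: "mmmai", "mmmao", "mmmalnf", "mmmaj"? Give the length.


Words: mmmai, mmmao, mmmalnf, mmmaj
  Position 0: all 'm' => match
  Position 1: all 'm' => match
  Position 2: all 'm' => match
  Position 3: all 'a' => match
  Position 4: ('i', 'o', 'l', 'j') => mismatch, stop
LCP = "mmma" (length 4)

4


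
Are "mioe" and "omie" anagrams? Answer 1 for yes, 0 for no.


Strings: "mioe", "omie"
Sorted first:  eimo
Sorted second: eimo
Sorted forms match => anagrams

1


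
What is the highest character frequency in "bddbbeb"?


Input: bddbbeb
Character counts:
  'b': 4
  'd': 2
  'e': 1
Maximum frequency: 4

4


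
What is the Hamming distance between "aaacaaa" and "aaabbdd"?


Comparing "aaacaaa" and "aaabbdd" position by position:
  Position 0: 'a' vs 'a' => same
  Position 1: 'a' vs 'a' => same
  Position 2: 'a' vs 'a' => same
  Position 3: 'c' vs 'b' => differ
  Position 4: 'a' vs 'b' => differ
  Position 5: 'a' vs 'd' => differ
  Position 6: 'a' vs 'd' => differ
Total differences (Hamming distance): 4

4


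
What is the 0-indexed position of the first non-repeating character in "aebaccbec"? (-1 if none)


Input: aebaccbec
Character frequencies:
  'a': 2
  'b': 2
  'c': 3
  'e': 2
Scanning left to right for freq == 1:
  Position 0 ('a'): freq=2, skip
  Position 1 ('e'): freq=2, skip
  Position 2 ('b'): freq=2, skip
  Position 3 ('a'): freq=2, skip
  Position 4 ('c'): freq=3, skip
  Position 5 ('c'): freq=3, skip
  Position 6 ('b'): freq=2, skip
  Position 7 ('e'): freq=2, skip
  Position 8 ('c'): freq=3, skip
  No unique character found => answer = -1

-1


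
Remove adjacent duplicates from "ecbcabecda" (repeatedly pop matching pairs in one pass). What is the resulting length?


Input: ecbcabecda
Stack-based adjacent duplicate removal:
  Read 'e': push. Stack: e
  Read 'c': push. Stack: ec
  Read 'b': push. Stack: ecb
  Read 'c': push. Stack: ecbc
  Read 'a': push. Stack: ecbca
  Read 'b': push. Stack: ecbcab
  Read 'e': push. Stack: ecbcabe
  Read 'c': push. Stack: ecbcabec
  Read 'd': push. Stack: ecbcabecd
  Read 'a': push. Stack: ecbcabecda
Final stack: "ecbcabecda" (length 10)

10


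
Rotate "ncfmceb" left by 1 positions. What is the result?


Input: "ncfmceb", rotate left by 1
First 1 characters: "n"
Remaining characters: "cfmceb"
Concatenate remaining + first: "cfmceb" + "n" = "cfmcebn"

cfmcebn


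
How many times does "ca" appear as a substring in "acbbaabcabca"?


Searching for "ca" in "acbbaabcabca"
Scanning each position:
  Position 0: "ac" => no
  Position 1: "cb" => no
  Position 2: "bb" => no
  Position 3: "ba" => no
  Position 4: "aa" => no
  Position 5: "ab" => no
  Position 6: "bc" => no
  Position 7: "ca" => MATCH
  Position 8: "ab" => no
  Position 9: "bc" => no
  Position 10: "ca" => MATCH
Total occurrences: 2

2


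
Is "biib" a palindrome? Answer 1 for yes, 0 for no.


Input: biib
Reversed: biib
  Compare pos 0 ('b') with pos 3 ('b'): match
  Compare pos 1 ('i') with pos 2 ('i'): match
Result: palindrome

1


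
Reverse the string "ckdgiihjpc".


Input: ckdgiihjpc
Reading characters right to left:
  Position 9: 'c'
  Position 8: 'p'
  Position 7: 'j'
  Position 6: 'h'
  Position 5: 'i'
  Position 4: 'i'
  Position 3: 'g'
  Position 2: 'd'
  Position 1: 'k'
  Position 0: 'c'
Reversed: cpjhiigdkc

cpjhiigdkc


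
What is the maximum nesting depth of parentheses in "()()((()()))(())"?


Input: "()()((()()))(())"
Tracking depth:
  Position 0 '(': depth becomes 1
  Position 1 ')': depth becomes 0
  Position 2 '(': depth becomes 1
  Position 3 ')': depth becomes 0
  Position 4 '(': depth becomes 1
  Position 5 '(': depth becomes 2
  Position 6 '(': depth becomes 3
  Position 7 ')': depth becomes 2
  Position 8 '(': depth becomes 3
  Position 9 ')': depth becomes 2
  Position 10 ')': depth becomes 1
  Position 11 ')': depth becomes 0
  Position 12 '(': depth becomes 1
  Position 13 '(': depth becomes 2
  Position 14 ')': depth becomes 1
  Position 15 ')': depth becomes 0
Maximum depth reached: 3

3


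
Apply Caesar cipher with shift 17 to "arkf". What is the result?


Caesar cipher: shift "arkf" by 17
  'a' (pos 0) + 17 = pos 17 = 'r'
  'r' (pos 17) + 17 = pos 8 = 'i'
  'k' (pos 10) + 17 = pos 1 = 'b'
  'f' (pos 5) + 17 = pos 22 = 'w'
Result: ribw

ribw


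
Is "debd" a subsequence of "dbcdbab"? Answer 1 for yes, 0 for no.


Check if "debd" is a subsequence of "dbcdbab"
Greedy scan:
  Position 0 ('d'): matches sub[0] = 'd'
  Position 1 ('b'): no match needed
  Position 2 ('c'): no match needed
  Position 3 ('d'): no match needed
  Position 4 ('b'): no match needed
  Position 5 ('a'): no match needed
  Position 6 ('b'): no match needed
Only matched 1/4 characters => not a subsequence

0


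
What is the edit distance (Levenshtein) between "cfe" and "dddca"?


Computing edit distance: "cfe" -> "dddca"
DP table:
           d    d    d    c    a
      0    1    2    3    4    5
  c   1    1    2    3    3    4
  f   2    2    2    3    4    4
  e   3    3    3    3    4    5
Edit distance = dp[3][5] = 5

5


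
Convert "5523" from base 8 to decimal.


Input: "5523" in base 8
Positional expansion:
  Digit '5' (value 5) x 8^3 = 2560
  Digit '5' (value 5) x 8^2 = 320
  Digit '2' (value 2) x 8^1 = 16
  Digit '3' (value 3) x 8^0 = 3
Sum = 2899

2899


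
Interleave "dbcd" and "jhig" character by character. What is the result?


Interleaving "dbcd" and "jhig":
  Position 0: 'd' from first, 'j' from second => "dj"
  Position 1: 'b' from first, 'h' from second => "bh"
  Position 2: 'c' from first, 'i' from second => "ci"
  Position 3: 'd' from first, 'g' from second => "dg"
Result: djbhcidg

djbhcidg


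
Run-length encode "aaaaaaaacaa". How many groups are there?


Input: aaaaaaaacaa
Scanning for consecutive runs:
  Group 1: 'a' x 8 (positions 0-7)
  Group 2: 'c' x 1 (positions 8-8)
  Group 3: 'a' x 2 (positions 9-10)
Total groups: 3

3


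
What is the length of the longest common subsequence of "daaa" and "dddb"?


LCS of "daaa" and "dddb"
DP table:
           d    d    d    b
      0    0    0    0    0
  d   0    1    1    1    1
  a   0    1    1    1    1
  a   0    1    1    1    1
  a   0    1    1    1    1
LCS length = dp[4][4] = 1

1


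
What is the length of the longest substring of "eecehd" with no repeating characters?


Input: "eecehd"
Sliding window (track last position of each char):
  Position 0 ('e'): window [0,0] length 1 -- new best
  Position 1 ('e'): repeat (last at 0), move window start to 1
  Position 1 ('e'): window [1,1] length 1
  Position 2 ('c'): window [1,2] length 2 -- new best
  Position 3 ('e'): repeat (last at 1), move window start to 2
  Position 3 ('e'): window [2,3] length 2
  Position 4 ('h'): window [2,4] length 3 -- new best
  Position 5 ('d'): window [2,5] length 4 -- new best
Longest substring with no repeats: "cehd" with length 4

4


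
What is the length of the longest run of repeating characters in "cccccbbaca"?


Input: "cccccbbaca"
Scanning for longest run:
  Position 1 ('c'): continues run of 'c', length=2
  Position 2 ('c'): continues run of 'c', length=3
  Position 3 ('c'): continues run of 'c', length=4
  Position 4 ('c'): continues run of 'c', length=5
  Position 5 ('b'): new char, reset run to 1
  Position 6 ('b'): continues run of 'b', length=2
  Position 7 ('a'): new char, reset run to 1
  Position 8 ('c'): new char, reset run to 1
  Position 9 ('a'): new char, reset run to 1
Longest run: 'c' with length 5

5


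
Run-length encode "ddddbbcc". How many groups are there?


Input: ddddbbcc
Scanning for consecutive runs:
  Group 1: 'd' x 4 (positions 0-3)
  Group 2: 'b' x 2 (positions 4-5)
  Group 3: 'c' x 2 (positions 6-7)
Total groups: 3

3


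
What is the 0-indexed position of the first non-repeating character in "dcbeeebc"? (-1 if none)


Input: dcbeeebc
Character frequencies:
  'b': 2
  'c': 2
  'd': 1
  'e': 3
Scanning left to right for freq == 1:
  Position 0 ('d'): unique! => answer = 0

0


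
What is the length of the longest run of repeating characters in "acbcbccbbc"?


Input: "acbcbccbbc"
Scanning for longest run:
  Position 1 ('c'): new char, reset run to 1
  Position 2 ('b'): new char, reset run to 1
  Position 3 ('c'): new char, reset run to 1
  Position 4 ('b'): new char, reset run to 1
  Position 5 ('c'): new char, reset run to 1
  Position 6 ('c'): continues run of 'c', length=2
  Position 7 ('b'): new char, reset run to 1
  Position 8 ('b'): continues run of 'b', length=2
  Position 9 ('c'): new char, reset run to 1
Longest run: 'c' with length 2

2


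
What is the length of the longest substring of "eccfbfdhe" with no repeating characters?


Input: "eccfbfdhe"
Sliding window (track last position of each char):
  Position 0 ('e'): window [0,0] length 1 -- new best
  Position 1 ('c'): window [0,1] length 2 -- new best
  Position 2 ('c'): repeat (last at 1), move window start to 2
  Position 2 ('c'): window [2,2] length 1
  Position 3 ('f'): window [2,3] length 2
  Position 4 ('b'): window [2,4] length 3 -- new best
  Position 5 ('f'): repeat (last at 3), move window start to 4
  Position 5 ('f'): window [4,5] length 2
  Position 6 ('d'): window [4,6] length 3
  Position 7 ('h'): window [4,7] length 4 -- new best
  Position 8 ('e'): window [4,8] length 5 -- new best
Longest substring with no repeats: "bfdhe" with length 5

5


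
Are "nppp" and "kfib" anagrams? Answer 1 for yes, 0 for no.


Strings: "nppp", "kfib"
Sorted first:  nppp
Sorted second: bfik
Differ at position 0: 'n' vs 'b' => not anagrams

0


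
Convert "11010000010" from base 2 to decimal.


Input: "11010000010" in base 2
Positional expansion:
  Digit '1' (value 1) x 2^10 = 1024
  Digit '1' (value 1) x 2^9 = 512
  Digit '0' (value 0) x 2^8 = 0
  Digit '1' (value 1) x 2^7 = 128
  Digit '0' (value 0) x 2^6 = 0
  Digit '0' (value 0) x 2^5 = 0
  Digit '0' (value 0) x 2^4 = 0
  Digit '0' (value 0) x 2^3 = 0
  Digit '0' (value 0) x 2^2 = 0
  Digit '1' (value 1) x 2^1 = 2
  Digit '0' (value 0) x 2^0 = 0
Sum = 1666

1666


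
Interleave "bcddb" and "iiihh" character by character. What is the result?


Interleaving "bcddb" and "iiihh":
  Position 0: 'b' from first, 'i' from second => "bi"
  Position 1: 'c' from first, 'i' from second => "ci"
  Position 2: 'd' from first, 'i' from second => "di"
  Position 3: 'd' from first, 'h' from second => "dh"
  Position 4: 'b' from first, 'h' from second => "bh"
Result: bicididhbh

bicididhbh


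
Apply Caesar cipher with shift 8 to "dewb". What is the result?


Caesar cipher: shift "dewb" by 8
  'd' (pos 3) + 8 = pos 11 = 'l'
  'e' (pos 4) + 8 = pos 12 = 'm'
  'w' (pos 22) + 8 = pos 4 = 'e'
  'b' (pos 1) + 8 = pos 9 = 'j'
Result: lmej

lmej


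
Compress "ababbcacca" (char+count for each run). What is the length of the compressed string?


Input: ababbcacca
Runs:
  'a' x 1 => "a1"
  'b' x 1 => "b1"
  'a' x 1 => "a1"
  'b' x 2 => "b2"
  'c' x 1 => "c1"
  'a' x 1 => "a1"
  'c' x 2 => "c2"
  'a' x 1 => "a1"
Compressed: "a1b1a1b2c1a1c2a1"
Compressed length: 16

16


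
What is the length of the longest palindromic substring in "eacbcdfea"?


Input: "eacbcdfea"
Checking substrings for palindromes:
  [2:5] "cbc" (len 3) => palindrome
Longest palindromic substring: "cbc" with length 3

3


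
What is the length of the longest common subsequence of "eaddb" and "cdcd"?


LCS of "eaddb" and "cdcd"
DP table:
           c    d    c    d
      0    0    0    0    0
  e   0    0    0    0    0
  a   0    0    0    0    0
  d   0    0    1    1    1
  d   0    0    1    1    2
  b   0    0    1    1    2
LCS length = dp[5][4] = 2

2


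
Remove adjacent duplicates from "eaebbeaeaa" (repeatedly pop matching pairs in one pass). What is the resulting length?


Input: eaebbeaeaa
Stack-based adjacent duplicate removal:
  Read 'e': push. Stack: e
  Read 'a': push. Stack: ea
  Read 'e': push. Stack: eae
  Read 'b': push. Stack: eaeb
  Read 'b': matches stack top 'b' => pop. Stack: eae
  Read 'e': matches stack top 'e' => pop. Stack: ea
  Read 'a': matches stack top 'a' => pop. Stack: e
  Read 'e': matches stack top 'e' => pop. Stack: (empty)
  Read 'a': push. Stack: a
  Read 'a': matches stack top 'a' => pop. Stack: (empty)
Final stack: "" (length 0)

0


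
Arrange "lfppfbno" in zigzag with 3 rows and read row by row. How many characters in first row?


Zigzag "lfppfbno" into 3 rows:
Placing characters:
  'l' => row 0
  'f' => row 1
  'p' => row 2
  'p' => row 1
  'f' => row 0
  'b' => row 1
  'n' => row 2
  'o' => row 1
Rows:
  Row 0: "lf"
  Row 1: "fpbo"
  Row 2: "pn"
First row length: 2

2


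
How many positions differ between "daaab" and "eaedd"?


Comparing "daaab" and "eaedd" position by position:
  Position 0: 'd' vs 'e' => DIFFER
  Position 1: 'a' vs 'a' => same
  Position 2: 'a' vs 'e' => DIFFER
  Position 3: 'a' vs 'd' => DIFFER
  Position 4: 'b' vs 'd' => DIFFER
Positions that differ: 4

4


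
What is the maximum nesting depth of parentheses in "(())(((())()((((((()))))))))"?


Input: "(())(((())()((((((()))))))))"
Tracking depth:
  Position 0 '(': depth becomes 1
  Position 1 '(': depth becomes 2
  Position 2 ')': depth becomes 1
  Position 3 ')': depth becomes 0
  Position 4 '(': depth becomes 1
  Position 5 '(': depth becomes 2
  Position 6 '(': depth becomes 3
  Position 7 '(': depth becomes 4
  Position 8 ')': depth becomes 3
  Position 9 ')': depth becomes 2
  Position 10 '(': depth becomes 3
  Position 11 ')': depth becomes 2
  Position 12 '(': depth becomes 3
  Position 13 '(': depth becomes 4
  Position 14 '(': depth becomes 5
  Position 15 '(': depth becomes 6
  Position 16 '(': depth becomes 7
  Position 17 '(': depth becomes 8
  Position 18 '(': depth becomes 9
  Position 19 ')': depth becomes 8
  Position 20 ')': depth becomes 7
  Position 21 ')': depth becomes 6
  Position 22 ')': depth becomes 5
  Position 23 ')': depth becomes 4
  Position 24 ')': depth becomes 3
  Position 25 ')': depth becomes 2
  Position 26 ')': depth becomes 1
  Position 27 ')': depth becomes 0
Maximum depth reached: 9

9


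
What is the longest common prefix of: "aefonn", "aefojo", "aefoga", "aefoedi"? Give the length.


Words: aefonn, aefojo, aefoga, aefoedi
  Position 0: all 'a' => match
  Position 1: all 'e' => match
  Position 2: all 'f' => match
  Position 3: all 'o' => match
  Position 4: ('n', 'j', 'g', 'e') => mismatch, stop
LCP = "aefo" (length 4)

4


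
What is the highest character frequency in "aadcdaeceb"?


Input: aadcdaeceb
Character counts:
  'a': 3
  'b': 1
  'c': 2
  'd': 2
  'e': 2
Maximum frequency: 3

3


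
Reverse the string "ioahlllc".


Input: ioahlllc
Reading characters right to left:
  Position 7: 'c'
  Position 6: 'l'
  Position 5: 'l'
  Position 4: 'l'
  Position 3: 'h'
  Position 2: 'a'
  Position 1: 'o'
  Position 0: 'i'
Reversed: clllhaoi

clllhaoi


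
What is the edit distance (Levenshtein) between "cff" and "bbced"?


Computing edit distance: "cff" -> "bbced"
DP table:
           b    b    c    e    d
      0    1    2    3    4    5
  c   1    1    2    2    3    4
  f   2    2    2    3    3    4
  f   3    3    3    3    4    4
Edit distance = dp[3][5] = 4

4


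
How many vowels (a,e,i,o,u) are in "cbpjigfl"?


Input: cbpjigfl
Checking each character:
  'c' at position 0: consonant
  'b' at position 1: consonant
  'p' at position 2: consonant
  'j' at position 3: consonant
  'i' at position 4: vowel (running total: 1)
  'g' at position 5: consonant
  'f' at position 6: consonant
  'l' at position 7: consonant
Total vowels: 1

1


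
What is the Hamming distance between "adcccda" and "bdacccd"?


Comparing "adcccda" and "bdacccd" position by position:
  Position 0: 'a' vs 'b' => differ
  Position 1: 'd' vs 'd' => same
  Position 2: 'c' vs 'a' => differ
  Position 3: 'c' vs 'c' => same
  Position 4: 'c' vs 'c' => same
  Position 5: 'd' vs 'c' => differ
  Position 6: 'a' vs 'd' => differ
Total differences (Hamming distance): 4

4


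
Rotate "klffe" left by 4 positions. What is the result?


Input: "klffe", rotate left by 4
First 4 characters: "klff"
Remaining characters: "e"
Concatenate remaining + first: "e" + "klff" = "eklff"

eklff


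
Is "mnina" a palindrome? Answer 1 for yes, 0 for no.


Input: mnina
Reversed: aninm
  Compare pos 0 ('m') with pos 4 ('a'): MISMATCH
  Compare pos 1 ('n') with pos 3 ('n'): match
Result: not a palindrome

0


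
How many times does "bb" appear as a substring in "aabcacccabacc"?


Searching for "bb" in "aabcacccabacc"
Scanning each position:
  Position 0: "aa" => no
  Position 1: "ab" => no
  Position 2: "bc" => no
  Position 3: "ca" => no
  Position 4: "ac" => no
  Position 5: "cc" => no
  Position 6: "cc" => no
  Position 7: "ca" => no
  Position 8: "ab" => no
  Position 9: "ba" => no
  Position 10: "ac" => no
  Position 11: "cc" => no
Total occurrences: 0

0


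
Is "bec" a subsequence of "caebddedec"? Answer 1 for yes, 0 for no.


Check if "bec" is a subsequence of "caebddedec"
Greedy scan:
  Position 0 ('c'): no match needed
  Position 1 ('a'): no match needed
  Position 2 ('e'): no match needed
  Position 3 ('b'): matches sub[0] = 'b'
  Position 4 ('d'): no match needed
  Position 5 ('d'): no match needed
  Position 6 ('e'): matches sub[1] = 'e'
  Position 7 ('d'): no match needed
  Position 8 ('e'): no match needed
  Position 9 ('c'): matches sub[2] = 'c'
All 3 characters matched => is a subsequence

1


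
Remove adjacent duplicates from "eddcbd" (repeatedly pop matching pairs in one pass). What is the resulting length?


Input: eddcbd
Stack-based adjacent duplicate removal:
  Read 'e': push. Stack: e
  Read 'd': push. Stack: ed
  Read 'd': matches stack top 'd' => pop. Stack: e
  Read 'c': push. Stack: ec
  Read 'b': push. Stack: ecb
  Read 'd': push. Stack: ecbd
Final stack: "ecbd" (length 4)

4


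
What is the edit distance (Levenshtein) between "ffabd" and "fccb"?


Computing edit distance: "ffabd" -> "fccb"
DP table:
           f    c    c    b
      0    1    2    3    4
  f   1    0    1    2    3
  f   2    1    1    2    3
  a   3    2    2    2    3
  b   4    3    3    3    2
  d   5    4    4    4    3
Edit distance = dp[5][4] = 3

3


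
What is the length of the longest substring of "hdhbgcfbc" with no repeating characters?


Input: "hdhbgcfbc"
Sliding window (track last position of each char):
  Position 0 ('h'): window [0,0] length 1 -- new best
  Position 1 ('d'): window [0,1] length 2 -- new best
  Position 2 ('h'): repeat (last at 0), move window start to 1
  Position 2 ('h'): window [1,2] length 2
  Position 3 ('b'): window [1,3] length 3 -- new best
  Position 4 ('g'): window [1,4] length 4 -- new best
  Position 5 ('c'): window [1,5] length 5 -- new best
  Position 6 ('f'): window [1,6] length 6 -- new best
  Position 7 ('b'): repeat (last at 3), move window start to 4
  Position 7 ('b'): window [4,7] length 4
  Position 8 ('c'): repeat (last at 5), move window start to 6
  Position 8 ('c'): window [6,8] length 3
Longest substring with no repeats: "dhbgcf" with length 6

6


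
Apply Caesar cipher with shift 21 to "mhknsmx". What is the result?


Caesar cipher: shift "mhknsmx" by 21
  'm' (pos 12) + 21 = pos 7 = 'h'
  'h' (pos 7) + 21 = pos 2 = 'c'
  'k' (pos 10) + 21 = pos 5 = 'f'
  'n' (pos 13) + 21 = pos 8 = 'i'
  's' (pos 18) + 21 = pos 13 = 'n'
  'm' (pos 12) + 21 = pos 7 = 'h'
  'x' (pos 23) + 21 = pos 18 = 's'
Result: hcfinhs

hcfinhs


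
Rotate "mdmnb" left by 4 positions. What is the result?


Input: "mdmnb", rotate left by 4
First 4 characters: "mdmn"
Remaining characters: "b"
Concatenate remaining + first: "b" + "mdmn" = "bmdmn"

bmdmn


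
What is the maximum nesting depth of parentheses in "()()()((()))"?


Input: "()()()((()))"
Tracking depth:
  Position 0 '(': depth becomes 1
  Position 1 ')': depth becomes 0
  Position 2 '(': depth becomes 1
  Position 3 ')': depth becomes 0
  Position 4 '(': depth becomes 1
  Position 5 ')': depth becomes 0
  Position 6 '(': depth becomes 1
  Position 7 '(': depth becomes 2
  Position 8 '(': depth becomes 3
  Position 9 ')': depth becomes 2
  Position 10 ')': depth becomes 1
  Position 11 ')': depth becomes 0
Maximum depth reached: 3

3


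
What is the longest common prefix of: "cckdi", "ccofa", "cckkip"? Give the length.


Words: cckdi, ccofa, cckkip
  Position 0: all 'c' => match
  Position 1: all 'c' => match
  Position 2: ('k', 'o', 'k') => mismatch, stop
LCP = "cc" (length 2)

2


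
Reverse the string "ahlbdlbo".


Input: ahlbdlbo
Reading characters right to left:
  Position 7: 'o'
  Position 6: 'b'
  Position 5: 'l'
  Position 4: 'd'
  Position 3: 'b'
  Position 2: 'l'
  Position 1: 'h'
  Position 0: 'a'
Reversed: obldblha

obldblha


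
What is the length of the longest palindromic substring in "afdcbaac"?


Input: "afdcbaac"
Checking substrings for palindromes:
  [5:7] "aa" (len 2) => palindrome
Longest palindromic substring: "aa" with length 2

2


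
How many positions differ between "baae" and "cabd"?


Comparing "baae" and "cabd" position by position:
  Position 0: 'b' vs 'c' => DIFFER
  Position 1: 'a' vs 'a' => same
  Position 2: 'a' vs 'b' => DIFFER
  Position 3: 'e' vs 'd' => DIFFER
Positions that differ: 3

3


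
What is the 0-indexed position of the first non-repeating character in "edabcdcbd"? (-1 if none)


Input: edabcdcbd
Character frequencies:
  'a': 1
  'b': 2
  'c': 2
  'd': 3
  'e': 1
Scanning left to right for freq == 1:
  Position 0 ('e'): unique! => answer = 0

0


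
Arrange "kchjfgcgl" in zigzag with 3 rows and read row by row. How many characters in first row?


Zigzag "kchjfgcgl" into 3 rows:
Placing characters:
  'k' => row 0
  'c' => row 1
  'h' => row 2
  'j' => row 1
  'f' => row 0
  'g' => row 1
  'c' => row 2
  'g' => row 1
  'l' => row 0
Rows:
  Row 0: "kfl"
  Row 1: "cjgg"
  Row 2: "hc"
First row length: 3

3


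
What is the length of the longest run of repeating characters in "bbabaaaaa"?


Input: "bbabaaaaa"
Scanning for longest run:
  Position 1 ('b'): continues run of 'b', length=2
  Position 2 ('a'): new char, reset run to 1
  Position 3 ('b'): new char, reset run to 1
  Position 4 ('a'): new char, reset run to 1
  Position 5 ('a'): continues run of 'a', length=2
  Position 6 ('a'): continues run of 'a', length=3
  Position 7 ('a'): continues run of 'a', length=4
  Position 8 ('a'): continues run of 'a', length=5
Longest run: 'a' with length 5

5


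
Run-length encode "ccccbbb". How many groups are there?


Input: ccccbbb
Scanning for consecutive runs:
  Group 1: 'c' x 4 (positions 0-3)
  Group 2: 'b' x 3 (positions 4-6)
Total groups: 2

2


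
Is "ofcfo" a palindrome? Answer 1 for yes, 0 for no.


Input: ofcfo
Reversed: ofcfo
  Compare pos 0 ('o') with pos 4 ('o'): match
  Compare pos 1 ('f') with pos 3 ('f'): match
Result: palindrome

1


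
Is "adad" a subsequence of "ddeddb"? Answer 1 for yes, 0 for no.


Check if "adad" is a subsequence of "ddeddb"
Greedy scan:
  Position 0 ('d'): no match needed
  Position 1 ('d'): no match needed
  Position 2 ('e'): no match needed
  Position 3 ('d'): no match needed
  Position 4 ('d'): no match needed
  Position 5 ('b'): no match needed
Only matched 0/4 characters => not a subsequence

0


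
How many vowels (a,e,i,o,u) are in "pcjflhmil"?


Input: pcjflhmil
Checking each character:
  'p' at position 0: consonant
  'c' at position 1: consonant
  'j' at position 2: consonant
  'f' at position 3: consonant
  'l' at position 4: consonant
  'h' at position 5: consonant
  'm' at position 6: consonant
  'i' at position 7: vowel (running total: 1)
  'l' at position 8: consonant
Total vowels: 1

1


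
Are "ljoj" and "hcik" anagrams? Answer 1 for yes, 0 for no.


Strings: "ljoj", "hcik"
Sorted first:  jjlo
Sorted second: chik
Differ at position 0: 'j' vs 'c' => not anagrams

0


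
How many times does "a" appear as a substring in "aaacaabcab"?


Searching for "a" in "aaacaabcab"
Scanning each position:
  Position 0: "a" => MATCH
  Position 1: "a" => MATCH
  Position 2: "a" => MATCH
  Position 3: "c" => no
  Position 4: "a" => MATCH
  Position 5: "a" => MATCH
  Position 6: "b" => no
  Position 7: "c" => no
  Position 8: "a" => MATCH
  Position 9: "b" => no
Total occurrences: 6

6


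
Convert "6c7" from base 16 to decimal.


Input: "6c7" in base 16
Positional expansion:
  Digit '6' (value 6) x 16^2 = 1536
  Digit 'c' (value 12) x 16^1 = 192
  Digit '7' (value 7) x 16^0 = 7
Sum = 1735

1735


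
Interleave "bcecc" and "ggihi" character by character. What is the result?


Interleaving "bcecc" and "ggihi":
  Position 0: 'b' from first, 'g' from second => "bg"
  Position 1: 'c' from first, 'g' from second => "cg"
  Position 2: 'e' from first, 'i' from second => "ei"
  Position 3: 'c' from first, 'h' from second => "ch"
  Position 4: 'c' from first, 'i' from second => "ci"
Result: bgcgeichci

bgcgeichci


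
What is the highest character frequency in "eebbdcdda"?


Input: eebbdcdda
Character counts:
  'a': 1
  'b': 2
  'c': 1
  'd': 3
  'e': 2
Maximum frequency: 3

3


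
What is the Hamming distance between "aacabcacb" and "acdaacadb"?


Comparing "aacabcacb" and "acdaacadb" position by position:
  Position 0: 'a' vs 'a' => same
  Position 1: 'a' vs 'c' => differ
  Position 2: 'c' vs 'd' => differ
  Position 3: 'a' vs 'a' => same
  Position 4: 'b' vs 'a' => differ
  Position 5: 'c' vs 'c' => same
  Position 6: 'a' vs 'a' => same
  Position 7: 'c' vs 'd' => differ
  Position 8: 'b' vs 'b' => same
Total differences (Hamming distance): 4

4


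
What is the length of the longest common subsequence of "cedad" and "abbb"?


LCS of "cedad" and "abbb"
DP table:
           a    b    b    b
      0    0    0    0    0
  c   0    0    0    0    0
  e   0    0    0    0    0
  d   0    0    0    0    0
  a   0    1    1    1    1
  d   0    1    1    1    1
LCS length = dp[5][4] = 1

1


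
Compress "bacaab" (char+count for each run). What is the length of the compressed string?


Input: bacaab
Runs:
  'b' x 1 => "b1"
  'a' x 1 => "a1"
  'c' x 1 => "c1"
  'a' x 2 => "a2"
  'b' x 1 => "b1"
Compressed: "b1a1c1a2b1"
Compressed length: 10

10


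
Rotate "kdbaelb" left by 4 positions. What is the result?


Input: "kdbaelb", rotate left by 4
First 4 characters: "kdba"
Remaining characters: "elb"
Concatenate remaining + first: "elb" + "kdba" = "elbkdba"

elbkdba


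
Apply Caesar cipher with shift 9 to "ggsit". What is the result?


Caesar cipher: shift "ggsit" by 9
  'g' (pos 6) + 9 = pos 15 = 'p'
  'g' (pos 6) + 9 = pos 15 = 'p'
  's' (pos 18) + 9 = pos 1 = 'b'
  'i' (pos 8) + 9 = pos 17 = 'r'
  't' (pos 19) + 9 = pos 2 = 'c'
Result: ppbrc

ppbrc


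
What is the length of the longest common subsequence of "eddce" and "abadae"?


LCS of "eddce" and "abadae"
DP table:
           a    b    a    d    a    e
      0    0    0    0    0    0    0
  e   0    0    0    0    0    0    1
  d   0    0    0    0    1    1    1
  d   0    0    0    0    1    1    1
  c   0    0    0    0    1    1    1
  e   0    0    0    0    1    1    2
LCS length = dp[5][6] = 2

2


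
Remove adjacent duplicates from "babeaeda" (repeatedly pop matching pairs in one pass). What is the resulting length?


Input: babeaeda
Stack-based adjacent duplicate removal:
  Read 'b': push. Stack: b
  Read 'a': push. Stack: ba
  Read 'b': push. Stack: bab
  Read 'e': push. Stack: babe
  Read 'a': push. Stack: babea
  Read 'e': push. Stack: babeae
  Read 'd': push. Stack: babeaed
  Read 'a': push. Stack: babeaeda
Final stack: "babeaeda" (length 8)

8


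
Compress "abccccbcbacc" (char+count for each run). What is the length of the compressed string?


Input: abccccbcbacc
Runs:
  'a' x 1 => "a1"
  'b' x 1 => "b1"
  'c' x 4 => "c4"
  'b' x 1 => "b1"
  'c' x 1 => "c1"
  'b' x 1 => "b1"
  'a' x 1 => "a1"
  'c' x 2 => "c2"
Compressed: "a1b1c4b1c1b1a1c2"
Compressed length: 16

16


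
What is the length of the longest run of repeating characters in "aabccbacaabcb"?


Input: "aabccbacaabcb"
Scanning for longest run:
  Position 1 ('a'): continues run of 'a', length=2
  Position 2 ('b'): new char, reset run to 1
  Position 3 ('c'): new char, reset run to 1
  Position 4 ('c'): continues run of 'c', length=2
  Position 5 ('b'): new char, reset run to 1
  Position 6 ('a'): new char, reset run to 1
  Position 7 ('c'): new char, reset run to 1
  Position 8 ('a'): new char, reset run to 1
  Position 9 ('a'): continues run of 'a', length=2
  Position 10 ('b'): new char, reset run to 1
  Position 11 ('c'): new char, reset run to 1
  Position 12 ('b'): new char, reset run to 1
Longest run: 'a' with length 2

2


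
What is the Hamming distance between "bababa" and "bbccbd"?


Comparing "bababa" and "bbccbd" position by position:
  Position 0: 'b' vs 'b' => same
  Position 1: 'a' vs 'b' => differ
  Position 2: 'b' vs 'c' => differ
  Position 3: 'a' vs 'c' => differ
  Position 4: 'b' vs 'b' => same
  Position 5: 'a' vs 'd' => differ
Total differences (Hamming distance): 4

4


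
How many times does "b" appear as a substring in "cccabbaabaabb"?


Searching for "b" in "cccabbaabaabb"
Scanning each position:
  Position 0: "c" => no
  Position 1: "c" => no
  Position 2: "c" => no
  Position 3: "a" => no
  Position 4: "b" => MATCH
  Position 5: "b" => MATCH
  Position 6: "a" => no
  Position 7: "a" => no
  Position 8: "b" => MATCH
  Position 9: "a" => no
  Position 10: "a" => no
  Position 11: "b" => MATCH
  Position 12: "b" => MATCH
Total occurrences: 5

5


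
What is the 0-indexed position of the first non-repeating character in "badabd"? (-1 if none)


Input: badabd
Character frequencies:
  'a': 2
  'b': 2
  'd': 2
Scanning left to right for freq == 1:
  Position 0 ('b'): freq=2, skip
  Position 1 ('a'): freq=2, skip
  Position 2 ('d'): freq=2, skip
  Position 3 ('a'): freq=2, skip
  Position 4 ('b'): freq=2, skip
  Position 5 ('d'): freq=2, skip
  No unique character found => answer = -1

-1


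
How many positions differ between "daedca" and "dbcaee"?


Comparing "daedca" and "dbcaee" position by position:
  Position 0: 'd' vs 'd' => same
  Position 1: 'a' vs 'b' => DIFFER
  Position 2: 'e' vs 'c' => DIFFER
  Position 3: 'd' vs 'a' => DIFFER
  Position 4: 'c' vs 'e' => DIFFER
  Position 5: 'a' vs 'e' => DIFFER
Positions that differ: 5

5


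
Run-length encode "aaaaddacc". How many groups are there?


Input: aaaaddacc
Scanning for consecutive runs:
  Group 1: 'a' x 4 (positions 0-3)
  Group 2: 'd' x 2 (positions 4-5)
  Group 3: 'a' x 1 (positions 6-6)
  Group 4: 'c' x 2 (positions 7-8)
Total groups: 4

4


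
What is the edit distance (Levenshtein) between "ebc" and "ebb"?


Computing edit distance: "ebc" -> "ebb"
DP table:
           e    b    b
      0    1    2    3
  e   1    0    1    2
  b   2    1    0    1
  c   3    2    1    1
Edit distance = dp[3][3] = 1

1


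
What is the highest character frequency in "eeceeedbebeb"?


Input: eeceeedbebeb
Character counts:
  'b': 3
  'c': 1
  'd': 1
  'e': 7
Maximum frequency: 7

7


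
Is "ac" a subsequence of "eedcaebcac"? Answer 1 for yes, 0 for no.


Check if "ac" is a subsequence of "eedcaebcac"
Greedy scan:
  Position 0 ('e'): no match needed
  Position 1 ('e'): no match needed
  Position 2 ('d'): no match needed
  Position 3 ('c'): no match needed
  Position 4 ('a'): matches sub[0] = 'a'
  Position 5 ('e'): no match needed
  Position 6 ('b'): no match needed
  Position 7 ('c'): matches sub[1] = 'c'
  Position 8 ('a'): no match needed
  Position 9 ('c'): no match needed
All 2 characters matched => is a subsequence

1


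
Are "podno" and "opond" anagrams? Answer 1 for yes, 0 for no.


Strings: "podno", "opond"
Sorted first:  dnoop
Sorted second: dnoop
Sorted forms match => anagrams

1


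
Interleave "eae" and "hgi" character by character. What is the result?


Interleaving "eae" and "hgi":
  Position 0: 'e' from first, 'h' from second => "eh"
  Position 1: 'a' from first, 'g' from second => "ag"
  Position 2: 'e' from first, 'i' from second => "ei"
Result: ehagei

ehagei


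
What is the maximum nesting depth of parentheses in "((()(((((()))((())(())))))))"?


Input: "((()(((((()))((())(())))))))"
Tracking depth:
  Position 0 '(': depth becomes 1
  Position 1 '(': depth becomes 2
  Position 2 '(': depth becomes 3
  Position 3 ')': depth becomes 2
  Position 4 '(': depth becomes 3
  Position 5 '(': depth becomes 4
  Position 6 '(': depth becomes 5
  Position 7 '(': depth becomes 6
  Position 8 '(': depth becomes 7
  Position 9 '(': depth becomes 8
  Position 10 ')': depth becomes 7
  Position 11 ')': depth becomes 6
  Position 12 ')': depth becomes 5
  Position 13 '(': depth becomes 6
  Position 14 '(': depth becomes 7
  Position 15 '(': depth becomes 8
  Position 16 ')': depth becomes 7
  Position 17 ')': depth becomes 6
  Position 18 '(': depth becomes 7
  Position 19 '(': depth becomes 8
  Position 20 ')': depth becomes 7
  Position 21 ')': depth becomes 6
  Position 22 ')': depth becomes 5
  Position 23 ')': depth becomes 4
  Position 24 ')': depth becomes 3
  Position 25 ')': depth becomes 2
  Position 26 ')': depth becomes 1
  Position 27 ')': depth becomes 0
Maximum depth reached: 8

8
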